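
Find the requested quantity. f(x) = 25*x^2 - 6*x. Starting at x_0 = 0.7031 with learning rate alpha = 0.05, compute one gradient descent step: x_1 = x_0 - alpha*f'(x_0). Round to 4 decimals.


We compute the gradient at x_0 and apply the update.
f'(x) = 50*x - 6
f'(0.7031) = 50*0.7031 - 6 = 29.155
x_1 = 0.7031 - 0.05*29.155 = -0.7547


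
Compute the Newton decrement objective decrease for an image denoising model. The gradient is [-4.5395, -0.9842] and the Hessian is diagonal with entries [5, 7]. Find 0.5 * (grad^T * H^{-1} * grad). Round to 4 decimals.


Step 1: H is diagonal, so H^(-1) * g = [-0.9079, -0.1406].
Step 2: g^T H^(-1) g = sum_i g_i^2 / H_ii
  = (-4.5395)^2/5 + (-0.9842)^2/7
  = 4.1214 + 0.1384 = 4.2598
Step 3: Objective decrease = 0.5 * g^T H^(-1) g = 2.1299


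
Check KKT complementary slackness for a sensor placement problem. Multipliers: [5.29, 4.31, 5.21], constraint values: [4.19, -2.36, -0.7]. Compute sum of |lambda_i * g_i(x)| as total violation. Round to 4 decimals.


KKT complementary slackness check:
lambda_1 * g_1 = 5.29 * 4.19 = 22.1651
lambda_2 * g_2 = 4.31 * -2.36 = -10.1716
lambda_3 * g_3 = 5.21 * -0.7 = -3.647
Total violation = 22.1651 + 10.1716 + 3.647 = 35.9837


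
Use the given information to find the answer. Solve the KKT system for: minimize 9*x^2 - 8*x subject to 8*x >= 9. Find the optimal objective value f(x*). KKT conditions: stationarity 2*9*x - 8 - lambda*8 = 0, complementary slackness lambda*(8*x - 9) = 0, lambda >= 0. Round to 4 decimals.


Step 1: Try lambda = 0 (constraint inactive).
x_unc = 8/(2*9) = 0.4444
Check: 8*0.4444 = 3.5552 < 9 -- violated!
Step 2: Constraint must be active: 8*x = 9
x* = 9/8 = 1.125
lambda = (2*9*1.125 - 8)/8 = 1.5313
Step 3: Compute optimal value.
f(x*) = 9*1.125^2 - 8*1.125 = 2.3906


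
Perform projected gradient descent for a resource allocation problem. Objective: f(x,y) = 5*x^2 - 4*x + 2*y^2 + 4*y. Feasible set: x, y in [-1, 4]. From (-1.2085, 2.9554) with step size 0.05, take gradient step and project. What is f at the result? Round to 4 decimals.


Step 1: Compute gradient at (-1.2085, 2.9554).
grad_x = 2*5*-1.2085 - 4 = -16.085
grad_y = 2*2*2.9554 + 4 = 15.8216
Step 2: Gradient step.
x_raw = -1.2085 - 0.05*-16.085 = -0.4043
y_raw = 2.9554 - 0.05*15.8216 = 2.1643
Step 3: Project onto [-1, 4].
x_proj = clip(-0.4043) = -0.4043
y_proj = clip(2.1643) = 2.1643
Step 4: Evaluate f.
f(-0.4043, 2.1643) = 20.4599


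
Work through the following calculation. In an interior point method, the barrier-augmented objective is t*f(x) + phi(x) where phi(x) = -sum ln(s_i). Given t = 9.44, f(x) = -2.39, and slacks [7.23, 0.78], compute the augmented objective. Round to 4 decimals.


Step 1: Compute log-barrier.
ln values: [1.9782, -0.2485]
phi = -(1.9782 - 0.2485) = -1.7298
Step 2: Compute augmented objective.
t*f(x) = 9.44*-2.39 = -22.5616
Total = -22.5616 - 1.7298 = -24.2914


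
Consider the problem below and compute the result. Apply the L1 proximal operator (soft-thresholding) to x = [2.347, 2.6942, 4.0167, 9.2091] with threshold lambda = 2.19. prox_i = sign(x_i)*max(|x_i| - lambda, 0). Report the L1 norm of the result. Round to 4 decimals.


Soft-thresholding with lambda = 2.19:
prox(2.347) = sign(2.347)*max(|2.347| - 2.19, 0) = 0.157
prox(2.6942) = sign(2.6942)*max(|2.6942| - 2.19, 0) = 0.5042
prox(4.0167) = sign(4.0167)*max(|4.0167| - 2.19, 0) = 1.8267
prox(9.2091) = sign(9.2091)*max(|9.2091| - 2.19, 0) = 7.0191
prox(x) = [0.157, 0.5042, 1.8267, 7.0191]
||prox(x)||_1 = 0.157 + 0.5042 + 1.8267 + 7.0191 = 9.507


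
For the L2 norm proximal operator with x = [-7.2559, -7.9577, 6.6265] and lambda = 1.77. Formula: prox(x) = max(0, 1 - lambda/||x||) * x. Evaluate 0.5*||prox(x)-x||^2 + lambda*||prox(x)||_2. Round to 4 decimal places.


Step 1: Compute ||x||.
||x|| = 12.6445
Step 2: Compute scaling factor.
scale = max(0, 1 - 1.77/12.6445) = 0.86
Step 3: prox(x) = [-6.2402, -6.8438, 5.6989]
||prox(x)|| = 10.8745
Step 4: Proximal objective.
0.5*||prox-x||^2 = 1.5665
lambda*||prox|| = 19.2479
Total = 20.8143


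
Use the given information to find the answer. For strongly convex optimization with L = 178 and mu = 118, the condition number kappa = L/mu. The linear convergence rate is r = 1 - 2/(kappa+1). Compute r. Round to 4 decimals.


Step 1: Compute the condition number.
kappa = L/mu = 178/118 = 1.5085
Step 2: Compute the convergence rate.
r = 1 - 2/(kappa + 1) = 1 - 2*mu/(L + mu) = (L - mu)/(L + mu) = 60/296 = 0.2027


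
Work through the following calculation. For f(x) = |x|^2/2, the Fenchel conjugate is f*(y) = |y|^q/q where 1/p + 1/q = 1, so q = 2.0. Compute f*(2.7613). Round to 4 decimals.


The conjugate exponent q satisfies 1/p + 1/q = 1.
p = 2, so q = 2/(2 - 1) = 2.0
|y|^q = 2.7613^2.0 = 7.6248
f*(2.7613) = 7.6248 / 2.0 = 3.8124


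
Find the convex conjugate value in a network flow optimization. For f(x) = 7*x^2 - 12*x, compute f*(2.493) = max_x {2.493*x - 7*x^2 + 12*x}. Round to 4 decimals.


f*(y) = sup_x {y*x - a*x^2 - b*x} = sup_x {(y-b)*x - a*x^2}
FOC: (y - b) - 2a*x = 0 => x* = (y - b)/(2a)
x* = (2.493 + 12)/(2*7) = 1.0352
f*(2.493) = (y-b)^2/(4a) = (2.493 + 12)^2/(4*7)
= 210.047/28 = 7.5017


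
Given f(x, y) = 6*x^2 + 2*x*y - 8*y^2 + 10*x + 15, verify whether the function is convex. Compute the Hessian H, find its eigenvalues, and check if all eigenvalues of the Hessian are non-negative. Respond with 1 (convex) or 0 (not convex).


The Hessian of f(x,y) = 6*x^2 + 2*x*y - 8*y^2 + 10*x + 15 is:
H = [[12, 2], [2, -16]]
Trace = 12 - 16 = -4
Determinant = 12*-16 - (2)^2 = -196
Discriminant = (-4)^2 - 4*-196 = 800.0
Eigenvalues: lambda_1 = -16.1421, lambda_2 = 12.1421
The function is not convex.

0


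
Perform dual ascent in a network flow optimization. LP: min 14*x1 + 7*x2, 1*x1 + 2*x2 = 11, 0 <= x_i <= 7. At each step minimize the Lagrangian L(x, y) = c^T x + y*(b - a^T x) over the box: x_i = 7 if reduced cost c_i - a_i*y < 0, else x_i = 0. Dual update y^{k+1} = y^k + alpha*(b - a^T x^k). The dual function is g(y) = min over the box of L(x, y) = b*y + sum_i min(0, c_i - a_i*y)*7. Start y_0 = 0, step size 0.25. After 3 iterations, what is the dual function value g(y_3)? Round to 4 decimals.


Dual ascent for LP: min 14*x1 + 7*x2, 1*x1 + 2*x2 = 11, 0 <= x_i <= 7
Step 1: y^k = 0.0, reduced costs: (14.0, 7.0)
  x^k = (0.0, 0.0), subgradient = b - a^T x = 11.0
  y^{k+1} = 0.0 + 0.25*11.0 = 2.75
Step 2: y^k = 2.75, reduced costs: (11.25, 1.5)
  x^k = (0.0, 0.0), subgradient = b - a^T x = 11.0
  y^{k+1} = 2.75 + 0.25*11.0 = 5.5
Step 3: y^k = 5.5, reduced costs: (8.5, -4.0)
  x^k = (0.0, 7.0), subgradient = b - a^T x = -3.0
  y^{k+1} = 5.5 + 0.25*-3.0 = 4.75
Dual objective at y_3 = 4.75: reduced costs (9.25, -2.5), box minimizer x = (0.0, 7.0)
g(y_3) = b*y + (c1 - a1*y)*x1 + (c2 - a2*y)*x2 = 11*4.75 + 9.25*0.0 + (-2.5)*7.0 = 52.25 + 0.0 - 17.5 = 34.75


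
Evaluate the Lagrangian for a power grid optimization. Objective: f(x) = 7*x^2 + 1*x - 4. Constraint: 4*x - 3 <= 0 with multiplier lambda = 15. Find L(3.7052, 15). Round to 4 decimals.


Step 1: Evaluate f(x).
f(3.7052) = 7*3.7052^2 + 1*3.7052 - 4 = 95.8047
Step 2: Evaluate g(x).
g(3.7052) = 4*3.7052 - 3 = 11.8208
Step 3: Compute Lagrangian.
L = 95.8047 + 15*11.8208 = 273.1167


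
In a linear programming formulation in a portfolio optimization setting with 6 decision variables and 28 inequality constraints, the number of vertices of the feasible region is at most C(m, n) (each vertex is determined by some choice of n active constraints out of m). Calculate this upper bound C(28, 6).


Each vertex corresponds to some choice of n active constraints out of m, so the number of vertices is at most C(m, n) = m! / (n!(m-n)!).
m = 28, n = 6
Numerator: 28 * 27 * 26 * 25 * 24 * 23
Denominator: 6! = 720
C(28, 6) = 376740


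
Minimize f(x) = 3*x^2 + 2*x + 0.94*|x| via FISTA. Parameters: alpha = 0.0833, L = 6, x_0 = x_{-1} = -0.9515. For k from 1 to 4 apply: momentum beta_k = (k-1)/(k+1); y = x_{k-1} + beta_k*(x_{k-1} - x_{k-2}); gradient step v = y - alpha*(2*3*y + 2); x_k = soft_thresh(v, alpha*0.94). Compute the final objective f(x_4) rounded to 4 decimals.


FISTA on f(x) = 3*x^2 + 2*x + 0.94*|x|
L = 6, alpha = 0.0833
Iteration 1: beta = 0.0, y = -0.9515 + 0.0*(-0.9515 + 0.9515) = -0.9515
  grad(y) = -3.709, v = y - alpha*grad = -0.6425
  prox(v) = soft_thresh(-0.6425, 0.0783) = -0.5642
Iteration 2: beta = 0.3333, y = -0.5642 + 0.3333*(-0.5642 + 0.9515) = -0.4352
  grad(y) = -0.6109, v = y - alpha*grad = -0.3843
  prox(v) = soft_thresh(-0.3843, 0.0783) = -0.306
Iteration 3: beta = 0.5, y = -0.306 + 0.5*(-0.306 + 0.5642) = -0.1768
  grad(y) = 0.9391, v = y - alpha*grad = -0.255
  prox(v) = soft_thresh(-0.255, 0.0783) = -0.1767
Iteration 4: beta = 0.6, y = -0.1767 + 0.6*(-0.1767 + 0.306) = -0.0992
  grad(y) = 1.4047, v = y - alpha*grad = -0.2162
  prox(v) = soft_thresh(-0.2162, 0.0783) = -0.1379
f(x_4) = 3*(-0.1379)^2 + 2*(-0.1379) + 0.94*|-0.1379| = -0.0891


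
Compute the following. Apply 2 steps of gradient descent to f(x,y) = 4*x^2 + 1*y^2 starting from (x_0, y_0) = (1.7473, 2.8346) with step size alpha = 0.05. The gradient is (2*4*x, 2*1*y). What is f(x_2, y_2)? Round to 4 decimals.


Gradient descent on f(x,y) = 4*x^2 + 1*y^2.
Starting point: (1.7473, 2.8346), alpha = 0.05
Step 1: grad_x = 2*4*1.7473 = 13.9784, grad_y = 2*1*2.8346 = 5.6692
  x_1 = 1.7473 - 0.05*13.9784 = 1.0484
  y_1 = 2.8346 - 0.05*5.6692 = 2.5511
Step 2: grad_x = 2*4*1.0484 = 8.387, grad_y = 2*1*2.5511 = 5.1023
  x_2 = 1.0484 - 0.05*8.387 = 0.629
  y_2 = 2.5511 - 0.05*5.1023 = 2.296
f(0.629, 2.296) = 4*0.629^2 + 1*2.296^2 = 6.8544


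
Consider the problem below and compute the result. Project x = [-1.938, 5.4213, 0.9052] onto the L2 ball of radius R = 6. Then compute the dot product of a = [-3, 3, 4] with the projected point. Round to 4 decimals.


Step 1: Compute ||x|| (intermediates to 6 decimals).
||x|| = sqrt((-1.938)^2 + 5.4213^2 + 0.9052^2) = 5.828012
Step 2: Project.
Since ||x|| <= R, proj = x (no scaling needed).
proj(x) = [-1.938, 5.4213, 0.9052]
Step 3: Dot product.
a^T * proj(x) = -3*(-1.938) + 3*5.4213 + 4*0.9052 = 25.6987


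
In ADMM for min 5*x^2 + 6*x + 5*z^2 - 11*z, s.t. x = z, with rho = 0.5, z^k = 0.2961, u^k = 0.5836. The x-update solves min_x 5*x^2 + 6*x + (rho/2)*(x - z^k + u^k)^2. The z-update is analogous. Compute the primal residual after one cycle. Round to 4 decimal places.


ADMM iteration with rho = 0.5, z^k = 0.2961, u^k = 0.5836
Step 1: x-update.
Minimize 5*x^2 + 6*x + (0.5/2)*(x - 0.2961 + 0.5836)^2
FOC: (2*5 + 0.5)*x = -6 + 0.5*(0.2961 - 0.5836)
x^{k+1} = -0.5851
Step 2: z-update.
Minimize 5*z^2 - 11*z + (0.5/2)*(-0.5851 - z + 0.5836)^2
FOC: (2*5 + 0.5)*z = 11 + 0.5*(-0.5851 + 0.5836)
z^{k+1} = 1.0475
Step 3: u-update.
u^{k+1} = 0.5836 - 0.5851 - 1.0475 = -1.0491
Step 4: Primal residual = |-0.5851 - 1.0475| = 1.6327


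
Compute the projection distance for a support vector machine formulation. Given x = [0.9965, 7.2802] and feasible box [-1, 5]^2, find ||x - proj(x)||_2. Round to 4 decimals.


Project each component onto [-1, 5].
clip(0.9965) = 0.9965, clip(7.2802) = 5.0
Projection = [0.9965, 5.0]
Squared diffs: [0.0, 5.1993]
Distance = sqrt(5.1993) = 2.2802


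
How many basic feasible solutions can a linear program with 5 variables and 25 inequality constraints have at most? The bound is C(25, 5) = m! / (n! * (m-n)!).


Each vertex corresponds to some choice of n active constraints out of m, so the number of vertices is at most C(m, n) = m! / (n!(m-n)!).
m = 25, n = 5
Numerator: 25 * 24 * 23 * 22 * 21
Denominator: 5! = 120
C(25, 5) = 53130


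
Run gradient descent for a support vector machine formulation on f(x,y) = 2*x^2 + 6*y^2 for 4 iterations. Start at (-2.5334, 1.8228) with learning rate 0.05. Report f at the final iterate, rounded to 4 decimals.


Gradient descent on f(x,y) = 2*x^2 + 6*y^2.
Starting point: (-2.5334, 1.8228), alpha = 0.05
Step 1: grad_x = 2*2*-2.5334 = -10.1336, grad_y = 2*6*1.8228 = 21.8736
  x_1 = -2.5334 - 0.05*-10.1336 = -2.0267
  y_1 = 1.8228 - 0.05*21.8736 = 0.7291
Step 2: grad_x = 2*2*-2.0267 = -8.1069, grad_y = 2*6*0.7291 = 8.7494
  x_2 = -2.0267 - 0.05*-8.1069 = -1.6214
  y_2 = 0.7291 - 0.05*8.7494 = 0.2916
Step 3: grad_x = 2*2*-1.6214 = -6.4855, grad_y = 2*6*0.2916 = 3.4998
  x_3 = -1.6214 - 0.05*-6.4855 = -1.2971
  y_3 = 0.2916 - 0.05*3.4998 = 0.1167
Step 4: grad_x = 2*2*-1.2971 = -5.1884, grad_y = 2*6*0.1167 = 1.3999
  x_4 = -1.2971 - 0.05*-5.1884 = -1.0377
  y_4 = 0.1167 - 0.05*1.3999 = 0.0467
f(-1.0377, 0.0467) = 2*(-1.0377)^2 + 6*0.0467^2 = 2.1666


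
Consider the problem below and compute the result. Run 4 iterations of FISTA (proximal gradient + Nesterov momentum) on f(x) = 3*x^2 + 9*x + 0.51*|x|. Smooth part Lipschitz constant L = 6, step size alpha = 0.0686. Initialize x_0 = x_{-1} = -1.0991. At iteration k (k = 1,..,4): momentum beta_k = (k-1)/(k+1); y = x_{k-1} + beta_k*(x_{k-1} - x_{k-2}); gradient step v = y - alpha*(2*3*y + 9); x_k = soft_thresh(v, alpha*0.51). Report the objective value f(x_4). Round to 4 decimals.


FISTA on f(x) = 3*x^2 + 9*x + 0.51*|x|
L = 6, alpha = 0.0686
Iteration 1: beta = 0.0, y = -1.0991 + 0.0*(-1.0991 + 1.0991) = -1.0991
  grad(y) = 2.4054, v = y - alpha*grad = -1.2641
  prox(v) = soft_thresh(-1.2641, 0.035) = -1.2291
Iteration 2: beta = 0.3333, y = -1.2291 + 0.3333*(-1.2291 + 1.0991) = -1.2725
  grad(y) = 1.3652, v = y - alpha*grad = -1.3661
  prox(v) = soft_thresh(-1.3661, 0.035) = -1.3311
Iteration 3: beta = 0.5, y = -1.3311 + 0.5*(-1.3311 + 1.2291) = -1.3821
  grad(y) = 0.7072, v = y - alpha*grad = -1.4306
  prox(v) = soft_thresh(-1.4306, 0.035) = -1.3957
Iteration 4: beta = 0.6, y = -1.3957 + 0.6*(-1.3957 + 1.3311) = -1.4344
  grad(y) = 0.3937, v = y - alpha*grad = -1.4614
  prox(v) = soft_thresh(-1.4614, 0.035) = -1.4264
f(x_4) = 3*(-1.4264)^2 + 9*(-1.4264) + 0.51*|-1.4264| = -6.0063


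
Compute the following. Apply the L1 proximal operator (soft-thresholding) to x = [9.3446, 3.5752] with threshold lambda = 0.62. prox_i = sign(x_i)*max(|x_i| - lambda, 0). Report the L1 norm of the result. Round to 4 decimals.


Soft-thresholding with lambda = 0.62:
prox(9.3446) = sign(9.3446)*max(|9.3446| - 0.62, 0) = 8.7246
prox(3.5752) = sign(3.5752)*max(|3.5752| - 0.62, 0) = 2.9552
prox(x) = [8.7246, 2.9552]
||prox(x)||_1 = 8.7246 + 2.9552 = 11.6798


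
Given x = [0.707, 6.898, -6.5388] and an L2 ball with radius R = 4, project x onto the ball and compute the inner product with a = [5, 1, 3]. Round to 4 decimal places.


Step 1: Compute ||x|| (intermediates to 6 decimals).
||x|| = sqrt(0.707^2 + 6.898^2 + (-6.5388)^2) = 9.530905
Step 2: Project.
Since ||x|| > R, scale = R/||x|| = 4/9.530905 = 0.419687, proj(x) = scale * x
proj(x) = [0.296719, 2.895001, -2.744249]
Step 3: Dot product.
a^T * proj(x) = 5*0.296719 + 1*2.895001 + 3*(-2.744249) = -3.8542


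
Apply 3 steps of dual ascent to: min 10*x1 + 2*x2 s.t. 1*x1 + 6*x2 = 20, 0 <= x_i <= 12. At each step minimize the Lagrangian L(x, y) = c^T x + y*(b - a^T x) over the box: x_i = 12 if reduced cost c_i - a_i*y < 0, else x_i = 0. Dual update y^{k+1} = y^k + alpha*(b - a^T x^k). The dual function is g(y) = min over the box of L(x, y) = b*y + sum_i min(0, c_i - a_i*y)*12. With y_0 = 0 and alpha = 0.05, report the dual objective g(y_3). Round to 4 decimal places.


Dual ascent for LP: min 10*x1 + 2*x2, 1*x1 + 6*x2 = 20, 0 <= x_i <= 12
Step 1: y^k = 0.0, reduced costs: (10.0, 2.0)
  x^k = (0.0, 0.0), subgradient = b - a^T x = 20.0
  y^{k+1} = 0.0 + 0.05*20.0 = 1.0
Step 2: y^k = 1.0, reduced costs: (9.0, -4.0)
  x^k = (0.0, 12.0), subgradient = b - a^T x = -52.0
  y^{k+1} = 1.0 + 0.05*-52.0 = -1.6
Step 3: y^k = -1.6, reduced costs: (11.6, 11.6)
  x^k = (0.0, 0.0), subgradient = b - a^T x = 20.0
  y^{k+1} = -1.6 + 0.05*20.0 = -0.6
Dual objective at y_3 = -0.6: reduced costs (10.6, 5.6), box minimizer x = (0.0, 0.0)
g(y_3) = b*y + (c1 - a1*y)*x1 + (c2 - a2*y)*x2 = 20*(-0.6) + 10.6*0.0 + 5.6*0.0 = -12.0 + 0.0 + 0.0 = -12.0


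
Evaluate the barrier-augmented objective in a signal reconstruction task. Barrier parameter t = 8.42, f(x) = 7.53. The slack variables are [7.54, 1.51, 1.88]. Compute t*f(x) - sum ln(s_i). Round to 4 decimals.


Step 1: Compute log-barrier.
ln values: [2.0202, 0.4121, 0.6313]
phi = -(2.0202 + 0.4121 + 0.6313) = -3.0636
Step 2: Compute augmented objective.
t*f(x) = 8.42*7.53 = 63.4026
Total = 63.4026 - 3.0636 = 60.339


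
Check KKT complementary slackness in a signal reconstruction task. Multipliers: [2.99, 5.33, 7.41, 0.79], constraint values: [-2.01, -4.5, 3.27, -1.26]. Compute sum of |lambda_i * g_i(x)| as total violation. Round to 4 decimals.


KKT complementary slackness check:
lambda_1 * g_1 = 2.99 * -2.01 = -6.0099
lambda_2 * g_2 = 5.33 * -4.5 = -23.985
lambda_3 * g_3 = 7.41 * 3.27 = 24.2307
lambda_4 * g_4 = 0.79 * -1.26 = -0.9954
Total violation = 6.0099 + 23.985 + 24.2307 + 0.9954 = 55.221


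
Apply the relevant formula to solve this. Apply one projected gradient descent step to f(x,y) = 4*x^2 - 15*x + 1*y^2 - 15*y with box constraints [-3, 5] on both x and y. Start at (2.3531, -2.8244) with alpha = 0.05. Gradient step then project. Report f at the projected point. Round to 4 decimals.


Step 1: Compute gradient at (2.3531, -2.8244).
grad_x = 2*4*2.3531 - 15 = 3.8248
grad_y = 2*1*-2.8244 - 15 = -20.6488
Step 2: Gradient step.
x_raw = 2.3531 - 0.05*3.8248 = 2.1619
y_raw = -2.8244 - 0.05*-20.6488 = -1.792
Step 3: Project onto [-3, 5].
x_proj = clip(2.1619) = 2.1619
y_proj = clip(-1.792) = -1.792
Step 4: Evaluate f.
f(2.1619, -1.792) = 16.3572


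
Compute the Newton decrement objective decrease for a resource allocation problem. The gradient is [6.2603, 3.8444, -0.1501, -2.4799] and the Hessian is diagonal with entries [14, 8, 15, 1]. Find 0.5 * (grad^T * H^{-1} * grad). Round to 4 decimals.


Step 1: H is diagonal, so H^(-1) * g = [0.4472, 0.4806, -0.01, -2.4799].
Step 2: g^T H^(-1) g = sum_i g_i^2 / H_ii
  = (6.2603)^2/14 + (3.8444)^2/8 + (-0.1501)^2/15 + (-2.4799)^2/1
  = 2.7994 + 1.8474 + 0.0015 + 6.1499 = 10.7982
Step 3: Objective decrease = 0.5 * g^T H^(-1) g = 5.3991


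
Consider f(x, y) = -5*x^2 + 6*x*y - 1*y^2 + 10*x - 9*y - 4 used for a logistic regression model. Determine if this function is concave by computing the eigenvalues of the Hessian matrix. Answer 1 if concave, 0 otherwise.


The Hessian of f(x,y) = -5*x^2 + 6*x*y - 1*y^2 + 10*x - 9*y - 4 is:
H = [[-10, 6], [6, -2]]
Trace = -10 - 2 = -12
Determinant = -10*-2 - (6)^2 = -16
Discriminant = (-12)^2 - 4*-16 = 208.0
Eigenvalues: lambda_1 = -13.2111, lambda_2 = 1.2111
The function is not concave.

0


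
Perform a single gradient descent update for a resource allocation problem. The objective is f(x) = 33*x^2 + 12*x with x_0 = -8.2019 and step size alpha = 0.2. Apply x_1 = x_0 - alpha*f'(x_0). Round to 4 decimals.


We compute the gradient at x_0 and apply the update.
f'(x) = 66*x + 12
f'(-8.2019) = 66*-8.2019 + 12 = -529.3254
x_1 = -8.2019 - 0.2*-529.3254 = 97.6632


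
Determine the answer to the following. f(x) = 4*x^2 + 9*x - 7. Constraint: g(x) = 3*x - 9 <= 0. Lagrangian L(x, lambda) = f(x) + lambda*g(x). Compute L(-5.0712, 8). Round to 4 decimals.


Step 1: Evaluate f(x).
f(-5.0712) = 4*(-5.0712)^2 + 9*(-5.0712) - 7 = 50.2275
Step 2: Evaluate g(x).
g(-5.0712) = 3*-5.0712 - 9 = -24.2136
Step 3: Compute Lagrangian.
L = 50.2275 + 8*-24.2136 = -143.4813


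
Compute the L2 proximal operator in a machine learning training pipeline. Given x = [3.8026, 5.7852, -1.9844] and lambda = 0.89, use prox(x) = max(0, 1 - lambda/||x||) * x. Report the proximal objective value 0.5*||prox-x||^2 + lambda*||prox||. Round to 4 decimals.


Step 1: Compute ||x||.
||x|| = 7.2018
Step 2: Compute scaling factor.
scale = max(0, 1 - 0.89/7.2018) = 0.8764
Step 3: prox(x) = [3.3327, 5.0703, -1.7392]
||prox(x)|| = 6.3118
Step 4: Proximal objective.
0.5*||prox-x||^2 = 0.3961
lambda*||prox|| = 5.6175
Total = 6.0136


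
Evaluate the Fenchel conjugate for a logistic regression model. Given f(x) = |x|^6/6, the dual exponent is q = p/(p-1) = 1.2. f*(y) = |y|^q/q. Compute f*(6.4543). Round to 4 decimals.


The conjugate exponent q satisfies 1/p + 1/q = 1.
p = 6, so q = 6/(6 - 1) = 1.2
|y|^q = 6.4543^1.2 = 9.3717
f*(6.4543) = 9.3717 / 1.2 = 7.8098


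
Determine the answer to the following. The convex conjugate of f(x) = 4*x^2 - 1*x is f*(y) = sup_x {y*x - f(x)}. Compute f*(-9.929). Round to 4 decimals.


f*(y) = sup_x {y*x - a*x^2 - b*x} = sup_x {(y-b)*x - a*x^2}
FOC: (y - b) - 2a*x = 0 => x* = (y - b)/(2a)
x* = (-9.929 + 1)/(2*4) = -1.1161
f*(-9.929) = (y-b)^2/(4a) = (-9.929 + 1)^2/(4*4)
= 79.727/16 = 4.9829


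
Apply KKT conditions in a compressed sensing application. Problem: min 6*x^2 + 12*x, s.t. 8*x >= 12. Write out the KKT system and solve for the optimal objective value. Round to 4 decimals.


Step 1: Try lambda = 0 (constraint inactive).
x_unc = -12/(2*6) = -1.0
Check: 8*-1.0 = -8.0 < 12 -- violated!
Step 2: Constraint must be active: 8*x = 12
x* = 12/8 = 1.5
lambda = (2*6*1.5 + 12)/8 = 3.75
Step 3: Compute optimal value.
f(x*) = 6*1.5^2 + 12*1.5 = 31.5


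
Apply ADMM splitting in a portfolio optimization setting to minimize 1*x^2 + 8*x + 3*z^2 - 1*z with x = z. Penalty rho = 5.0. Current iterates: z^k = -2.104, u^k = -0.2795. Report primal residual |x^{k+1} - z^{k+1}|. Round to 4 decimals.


ADMM iteration with rho = 5.0, z^k = -2.104, u^k = -0.2795
Step 1: x-update.
Minimize 1*x^2 + 8*x + (5.0/2)*(x + 2.104 - 0.2795)^2
FOC: (2*1 + 5.0)*x = -8 + 5.0*(-2.104 + 0.2795)
x^{k+1} = -2.4461
Step 2: z-update.
Minimize 3*z^2 - 1*z + (5.0/2)*(-2.4461 - z - 0.2795)^2
FOC: (2*3 + 5.0)*z = 1 + 5.0*(-2.4461 - 0.2795)
z^{k+1} = -1.148
Step 3: u-update.
u^{k+1} = -0.2795 - 2.4461 + 1.148 = -1.5776
Step 4: Primal residual = |-2.4461 + 1.148| = 1.2981


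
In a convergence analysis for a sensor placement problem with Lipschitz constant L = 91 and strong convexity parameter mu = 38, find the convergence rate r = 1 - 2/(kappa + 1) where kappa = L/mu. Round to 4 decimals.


Step 1: Compute the condition number.
kappa = L/mu = 91/38 = 2.3947
Step 2: Compute the convergence rate.
r = 1 - 2/(kappa + 1) = 1 - 2*mu/(L + mu) = (L - mu)/(L + mu) = 53/129 = 0.4109


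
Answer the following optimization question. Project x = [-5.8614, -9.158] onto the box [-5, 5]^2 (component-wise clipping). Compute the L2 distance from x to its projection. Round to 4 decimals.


Project each component onto [-5, 5].
clip(-5.8614) = -5.0, clip(-9.158) = -5.0
Projection = [-5.0, -5.0]
Squared diffs: [0.742, 17.289]
Distance = sqrt(18.031) = 4.2463


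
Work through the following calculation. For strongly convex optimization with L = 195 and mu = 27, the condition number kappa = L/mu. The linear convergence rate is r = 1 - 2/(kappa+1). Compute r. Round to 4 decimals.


Step 1: Compute the condition number.
kappa = L/mu = 195/27 = 7.2222
Step 2: Compute the convergence rate.
r = 1 - 2/(kappa + 1) = 1 - 2*mu/(L + mu) = (L - mu)/(L + mu) = 168/222 = 0.7568


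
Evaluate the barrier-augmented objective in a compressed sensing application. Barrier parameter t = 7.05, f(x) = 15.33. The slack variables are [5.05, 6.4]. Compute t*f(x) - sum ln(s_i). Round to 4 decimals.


Step 1: Compute log-barrier.
ln values: [1.6194, 1.8563]
phi = -(1.6194 + 1.8563) = -3.4757
Step 2: Compute augmented objective.
t*f(x) = 7.05*15.33 = 108.0765
Total = 108.0765 - 3.4757 = 104.6008


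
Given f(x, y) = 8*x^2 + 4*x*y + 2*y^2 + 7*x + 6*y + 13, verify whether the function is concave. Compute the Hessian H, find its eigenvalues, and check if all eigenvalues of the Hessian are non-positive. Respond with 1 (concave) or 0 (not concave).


The Hessian of f(x,y) = 8*x^2 + 4*x*y + 2*y^2 + 7*x + 6*y + 13 is:
H = [[16, 4], [4, 4]]
Trace = 16 + 4 = 20
Determinant = 16*4 - (4)^2 = 48
Discriminant = (20)^2 - 4*48 = 208.0
Eigenvalues: lambda_1 = 2.7889, lambda_2 = 17.2111
The function is not concave.

0


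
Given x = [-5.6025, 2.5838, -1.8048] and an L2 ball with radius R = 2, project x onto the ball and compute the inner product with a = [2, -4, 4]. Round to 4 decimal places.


Step 1: Compute ||x|| (intermediates to 6 decimals).
||x|| = sqrt((-5.6025)^2 + 2.5838^2 + (-1.8048)^2) = 6.428167
Step 2: Project.
Since ||x|| > R, scale = R/||x|| = 2/6.428167 = 0.311131, proj(x) = scale * x
proj(x) = [-1.743111, 0.8039, -0.561529]
Step 3: Dot product.
a^T * proj(x) = 2*(-1.743111) - 4*0.8039 + 4*(-0.561529) = -8.9479


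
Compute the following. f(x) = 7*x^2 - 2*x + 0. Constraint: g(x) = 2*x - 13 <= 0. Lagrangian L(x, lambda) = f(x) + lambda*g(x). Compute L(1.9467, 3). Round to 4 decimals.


Step 1: Evaluate f(x).
f(1.9467) = 7*1.9467^2 - 2*1.9467 + 0 = 22.6341
Step 2: Evaluate g(x).
g(1.9467) = 2*1.9467 - 13 = -9.1066
Step 3: Compute Lagrangian.
L = 22.6341 + 3*-9.1066 = -4.6857


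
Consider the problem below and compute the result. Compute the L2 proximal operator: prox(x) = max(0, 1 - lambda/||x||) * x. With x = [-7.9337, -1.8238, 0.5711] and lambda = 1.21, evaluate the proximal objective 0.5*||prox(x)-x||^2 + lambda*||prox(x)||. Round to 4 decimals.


Step 1: Compute ||x||.
||x|| = 8.1606
Step 2: Compute scaling factor.
scale = max(0, 1 - 1.21/8.1606) = 0.8517
Step 3: prox(x) = [-6.7573, -1.5534, 0.4864]
||prox(x)|| = 6.9506
Step 4: Proximal objective.
0.5*||prox-x||^2 = 0.7321
lambda*||prox|| = 8.4102
Total = 9.1423


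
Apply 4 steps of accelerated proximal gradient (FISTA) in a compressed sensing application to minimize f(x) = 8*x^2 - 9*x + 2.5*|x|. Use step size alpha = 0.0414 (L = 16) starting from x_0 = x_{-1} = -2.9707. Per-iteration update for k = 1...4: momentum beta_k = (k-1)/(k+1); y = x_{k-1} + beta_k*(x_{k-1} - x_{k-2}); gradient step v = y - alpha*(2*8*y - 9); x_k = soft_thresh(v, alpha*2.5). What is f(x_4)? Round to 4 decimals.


FISTA on f(x) = 8*x^2 - 9*x + 2.5*|x|
L = 16, alpha = 0.0414
Iteration 1: beta = 0.0, y = -2.9707 + 0.0*(-2.9707 + 2.9707) = -2.9707
  grad(y) = -56.5312, v = y - alpha*grad = -0.6303
  prox(v) = soft_thresh(-0.6303, 0.1035) = -0.5268
Iteration 2: beta = 0.3333, y = -0.5268 + 0.3333*(-0.5268 + 2.9707) = 0.2878
  grad(y) = -4.3948, v = y - alpha*grad = 0.4698
  prox(v) = soft_thresh(0.4698, 0.1035) = 0.3663
Iteration 3: beta = 0.5, y = 0.3663 + 0.5*(0.3663 + 0.5268) = 0.8128
  grad(y) = 4.0049, v = y - alpha*grad = 0.647
  prox(v) = soft_thresh(0.647, 0.1035) = 0.5435
Iteration 4: beta = 0.6, y = 0.5435 + 0.6*(0.5435 - 0.3663) = 0.6498
  grad(y) = 1.3975, v = y - alpha*grad = 0.592
  prox(v) = soft_thresh(0.592, 0.1035) = 0.4885
f(x_4) = 8*0.4885^2 - 9*0.4885 + 2.5*|0.4885| = -1.2662


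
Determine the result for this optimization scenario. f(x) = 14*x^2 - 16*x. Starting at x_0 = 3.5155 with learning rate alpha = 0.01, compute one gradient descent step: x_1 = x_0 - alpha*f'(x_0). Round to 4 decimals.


We compute the gradient at x_0 and apply the update.
f'(x) = 28*x - 16
f'(3.5155) = 28*3.5155 - 16 = 82.434
x_1 = 3.5155 - 0.01*82.434 = 2.6912


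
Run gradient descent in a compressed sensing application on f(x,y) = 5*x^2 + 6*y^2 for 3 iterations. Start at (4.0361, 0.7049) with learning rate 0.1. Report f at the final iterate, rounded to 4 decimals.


Gradient descent on f(x,y) = 5*x^2 + 6*y^2.
Starting point: (4.0361, 0.7049), alpha = 0.1
Step 1: grad_x = 2*5*4.0361 = 40.361, grad_y = 2*6*0.7049 = 8.4588
  x_1 = 4.0361 - 0.1*40.361 = 0.0
  y_1 = 0.7049 - 0.1*8.4588 = -0.141
Step 2: grad_x = 2*5*0.0 = 0.0, grad_y = 2*6*-0.141 = -1.6918
  x_2 = 0.0 - 0.1*0.0 = 0.0
  y_2 = -0.141 - 0.1*-1.6918 = 0.0282
Step 3: grad_x = 2*5*0.0 = 0.0, grad_y = 2*6*0.0282 = 0.3384
  x_3 = 0.0 - 0.1*0.0 = 0.0
  y_3 = 0.0282 - 0.1*0.3384 = -0.0056
f(0.0, -0.0056) = 5*0.0^2 + 6*(-0.0056)^2 = 0.0002


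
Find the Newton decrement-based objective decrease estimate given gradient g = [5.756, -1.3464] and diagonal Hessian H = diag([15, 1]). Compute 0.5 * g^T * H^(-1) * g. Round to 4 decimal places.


Step 1: H is diagonal, so H^(-1) * g = [0.3837, -1.3464].
Step 2: g^T H^(-1) g = sum_i g_i^2 / H_ii
  = (5.756)^2/15 + (-1.3464)^2/1
  = 2.2088 + 1.8128 = 4.0216
Step 3: Objective decrease = 0.5 * g^T H^(-1) g = 2.0108


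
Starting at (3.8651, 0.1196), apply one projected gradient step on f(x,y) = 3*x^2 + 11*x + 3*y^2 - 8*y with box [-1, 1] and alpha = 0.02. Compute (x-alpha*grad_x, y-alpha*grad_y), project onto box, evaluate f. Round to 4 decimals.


Step 1: Compute gradient at (3.8651, 0.1196).
grad_x = 2*3*3.8651 + 11 = 34.1906
grad_y = 2*3*0.1196 - 8 = -7.2824
Step 2: Gradient step.
x_raw = 3.8651 - 0.02*34.1906 = 3.1813
y_raw = 0.1196 - 0.02*-7.2824 = 0.2652
Step 3: Project onto [-1, 1].
x_proj = clip(3.1813) = 1.0
y_proj = clip(0.2652) = 0.2652
Step 4: Evaluate f.
f(1.0, 0.2652) = 12.0891


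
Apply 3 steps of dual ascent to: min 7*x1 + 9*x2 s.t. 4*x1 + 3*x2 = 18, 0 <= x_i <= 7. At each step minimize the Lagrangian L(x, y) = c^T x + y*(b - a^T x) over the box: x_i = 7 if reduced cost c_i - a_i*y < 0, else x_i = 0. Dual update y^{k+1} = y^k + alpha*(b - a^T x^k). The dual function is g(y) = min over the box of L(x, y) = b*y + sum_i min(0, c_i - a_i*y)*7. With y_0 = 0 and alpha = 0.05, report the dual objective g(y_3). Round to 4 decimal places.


Dual ascent for LP: min 7*x1 + 9*x2, 4*x1 + 3*x2 = 18, 0 <= x_i <= 7
Step 1: y^k = 0.0, reduced costs: (7.0, 9.0)
  x^k = (0.0, 0.0), subgradient = b - a^T x = 18.0
  y^{k+1} = 0.0 + 0.05*18.0 = 0.9
Step 2: y^k = 0.9, reduced costs: (3.4, 6.3)
  x^k = (0.0, 0.0), subgradient = b - a^T x = 18.0
  y^{k+1} = 0.9 + 0.05*18.0 = 1.8
Step 3: y^k = 1.8, reduced costs: (-0.2, 3.6)
  x^k = (7.0, 0.0), subgradient = b - a^T x = -10.0
  y^{k+1} = 1.8 + 0.05*-10.0 = 1.3
Dual objective at y_3 = 1.3: reduced costs (1.8, 5.1), box minimizer x = (0.0, 0.0)
g(y_3) = b*y + (c1 - a1*y)*x1 + (c2 - a2*y)*x2 = 18*1.3 + 1.8*0.0 + 5.1*0.0 = 23.4 + 0.0 + 0.0 = 23.4


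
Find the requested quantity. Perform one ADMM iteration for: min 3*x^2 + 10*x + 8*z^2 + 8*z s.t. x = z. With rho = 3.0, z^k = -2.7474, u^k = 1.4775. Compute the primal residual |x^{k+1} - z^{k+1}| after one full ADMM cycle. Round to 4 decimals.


ADMM iteration with rho = 3.0, z^k = -2.7474, u^k = 1.4775
Step 1: x-update.
Minimize 3*x^2 + 10*x + (3.0/2)*(x + 2.7474 + 1.4775)^2
FOC: (2*3 + 3.0)*x = -10 + 3.0*(-2.7474 - 1.4775)
x^{k+1} = -2.5194
Step 2: z-update.
Minimize 8*z^2 + 8*z + (3.0/2)*(-2.5194 - z + 1.4775)^2
FOC: (2*8 + 3.0)*z = -8 + 3.0*(-2.5194 + 1.4775)
z^{k+1} = -0.5856
Step 3: u-update.
u^{k+1} = 1.4775 - 2.5194 + 0.5856 = -0.4563
Step 4: Primal residual = |-2.5194 + 0.5856| = 1.9338


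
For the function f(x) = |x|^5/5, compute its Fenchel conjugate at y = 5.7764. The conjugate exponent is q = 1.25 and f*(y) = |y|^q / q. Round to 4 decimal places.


The conjugate exponent q satisfies 1/p + 1/q = 1.
p = 5, so q = 5/(5 - 1) = 1.25
|y|^q = 5.7764^1.25 = 8.9551
f*(5.7764) = 8.9551 / 1.25 = 7.1641


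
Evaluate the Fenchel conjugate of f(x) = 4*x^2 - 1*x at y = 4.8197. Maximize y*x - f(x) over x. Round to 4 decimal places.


f*(y) = sup_x {y*x - a*x^2 - b*x} = sup_x {(y-b)*x - a*x^2}
FOC: (y - b) - 2a*x = 0 => x* = (y - b)/(2a)
x* = (4.8197 + 1)/(2*4) = 0.7275
f*(4.8197) = (y-b)^2/(4a) = (4.8197 + 1)^2/(4*4)
= 33.8689/16 = 2.1168


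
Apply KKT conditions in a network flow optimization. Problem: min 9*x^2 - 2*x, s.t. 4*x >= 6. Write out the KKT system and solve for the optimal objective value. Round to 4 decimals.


Step 1: Try lambda = 0 (constraint inactive).
x_unc = 2/(2*9) = 0.1111
Check: 4*0.1111 = 0.4444 < 6 -- violated!
Step 2: Constraint must be active: 4*x = 6
x* = 6/4 = 1.5
lambda = (2*9*1.5 - 2)/4 = 6.25
Step 3: Compute optimal value.
f(x*) = 9*1.5^2 - 2*1.5 = 17.25


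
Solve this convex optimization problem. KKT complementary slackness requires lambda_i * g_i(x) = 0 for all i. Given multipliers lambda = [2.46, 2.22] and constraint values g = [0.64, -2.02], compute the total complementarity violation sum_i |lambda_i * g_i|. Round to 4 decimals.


KKT complementary slackness check:
lambda_1 * g_1 = 2.46 * 0.64 = 1.5744
lambda_2 * g_2 = 2.22 * -2.02 = -4.4844
Total violation = 1.5744 + 4.4844 = 6.0588


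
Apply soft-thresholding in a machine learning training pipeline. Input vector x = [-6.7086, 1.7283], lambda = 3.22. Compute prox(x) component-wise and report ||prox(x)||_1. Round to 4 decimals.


Soft-thresholding with lambda = 3.22:
prox(-6.7086) = sign(-6.7086)*max(|-6.7086| - 3.22, 0) = -3.4886
prox(1.7283) = sign(1.7283)*max(|1.7283| - 3.22, 0) = 0.0
prox(x) = [-3.4886, 0.0]
||prox(x)||_1 = 3.4886 + 0.0 = 3.4886


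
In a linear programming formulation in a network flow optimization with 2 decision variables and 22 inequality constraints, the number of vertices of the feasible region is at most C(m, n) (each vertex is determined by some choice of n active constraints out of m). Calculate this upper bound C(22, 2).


Each vertex corresponds to some choice of n active constraints out of m, so the number of vertices is at most C(m, n) = m! / (n!(m-n)!).
m = 22, n = 2
Numerator: 22 * 21
Denominator: 2! = 2
C(22, 2) = 231


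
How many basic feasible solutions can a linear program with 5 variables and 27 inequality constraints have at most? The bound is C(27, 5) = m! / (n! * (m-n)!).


Each vertex corresponds to some choice of n active constraints out of m, so the number of vertices is at most C(m, n) = m! / (n!(m-n)!).
m = 27, n = 5
Numerator: 27 * 26 * 25 * 24 * 23
Denominator: 5! = 120
C(27, 5) = 80730


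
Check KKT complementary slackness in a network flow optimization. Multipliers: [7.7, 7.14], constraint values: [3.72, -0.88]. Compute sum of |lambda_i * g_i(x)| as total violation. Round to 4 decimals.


KKT complementary slackness check:
lambda_1 * g_1 = 7.7 * 3.72 = 28.644
lambda_2 * g_2 = 7.14 * -0.88 = -6.2832
Total violation = 28.644 + 6.2832 = 34.9272


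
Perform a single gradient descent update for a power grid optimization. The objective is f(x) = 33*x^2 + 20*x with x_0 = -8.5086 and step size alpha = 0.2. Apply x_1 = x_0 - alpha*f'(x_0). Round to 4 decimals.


We compute the gradient at x_0 and apply the update.
f'(x) = 66*x + 20
f'(-8.5086) = 66*-8.5086 + 20 = -541.5676
x_1 = -8.5086 - 0.2*-541.5676 = 99.8049


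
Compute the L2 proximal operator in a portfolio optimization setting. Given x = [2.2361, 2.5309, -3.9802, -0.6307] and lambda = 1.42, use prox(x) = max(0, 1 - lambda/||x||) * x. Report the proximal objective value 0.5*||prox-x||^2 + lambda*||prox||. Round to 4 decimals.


Step 1: Compute ||x||.
||x|| = 5.2579
Step 2: Compute scaling factor.
scale = max(0, 1 - 1.42/5.2579) = 0.7299
Step 3: prox(x) = [1.6322, 1.8474, -2.9053, -0.4604]
||prox(x)|| = 3.8379
Step 4: Proximal objective.
0.5*||prox-x||^2 = 1.0082
lambda*||prox|| = 5.4498
Total = 6.458


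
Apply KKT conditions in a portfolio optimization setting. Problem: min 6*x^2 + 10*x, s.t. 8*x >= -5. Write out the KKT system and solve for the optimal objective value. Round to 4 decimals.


Step 1: Try lambda = 0 (constraint inactive).
x_unc = -10/(2*6) = -0.8333
Check: 8*-0.8333 = -6.6664 < -5 -- violated!
Step 2: Constraint must be active: 8*x = -5
x* = -5/8 = -0.625
lambda = (2*6*(-0.625) + 10)/8 = 0.3125
Step 3: Compute optimal value.
f(x*) = 6*(-0.625)^2 + 10*(-0.625) = -3.9063


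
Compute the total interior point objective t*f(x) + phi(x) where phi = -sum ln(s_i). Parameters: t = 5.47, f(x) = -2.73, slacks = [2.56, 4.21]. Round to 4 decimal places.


Step 1: Compute log-barrier.
ln values: [0.94, 1.4375]
phi = -(0.94 + 1.4375) = -2.3775
Step 2: Compute augmented objective.
t*f(x) = 5.47*-2.73 = -14.9331
Total = -14.9331 - 2.3775 = -17.3106


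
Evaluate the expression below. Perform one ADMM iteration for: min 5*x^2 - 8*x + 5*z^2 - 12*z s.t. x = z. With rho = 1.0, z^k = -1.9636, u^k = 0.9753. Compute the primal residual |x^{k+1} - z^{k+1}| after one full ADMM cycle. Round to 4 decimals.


ADMM iteration with rho = 1.0, z^k = -1.9636, u^k = 0.9753
Step 1: x-update.
Minimize 5*x^2 - 8*x + (1.0/2)*(x + 1.9636 + 0.9753)^2
FOC: (2*5 + 1.0)*x = 8 + 1.0*(-1.9636 - 0.9753)
x^{k+1} = 0.4601
Step 2: z-update.
Minimize 5*z^2 - 12*z + (1.0/2)*(0.4601 - z + 0.9753)^2
FOC: (2*5 + 1.0)*z = 12 + 1.0*(0.4601 + 0.9753)
z^{k+1} = 1.2214
Step 3: u-update.
u^{k+1} = 0.9753 + 0.4601 - 1.2214 = 0.214
Step 4: Primal residual = |0.4601 - 1.2214| = 0.7613


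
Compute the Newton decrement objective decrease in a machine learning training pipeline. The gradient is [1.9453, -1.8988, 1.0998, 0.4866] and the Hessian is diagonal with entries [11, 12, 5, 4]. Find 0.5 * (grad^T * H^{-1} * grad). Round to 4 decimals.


Step 1: H is diagonal, so H^(-1) * g = [0.1768, -0.1582, 0.22, 0.1217].
Step 2: g^T H^(-1) g = sum_i g_i^2 / H_ii
  = (1.9453)^2/11 + (-1.8988)^2/12 + (1.0998)^2/5 + (0.4866)^2/4
  = 0.344 + 0.3005 + 0.2419 + 0.0592 = 0.9456
Step 3: Objective decrease = 0.5 * g^T H^(-1) g = 0.4728


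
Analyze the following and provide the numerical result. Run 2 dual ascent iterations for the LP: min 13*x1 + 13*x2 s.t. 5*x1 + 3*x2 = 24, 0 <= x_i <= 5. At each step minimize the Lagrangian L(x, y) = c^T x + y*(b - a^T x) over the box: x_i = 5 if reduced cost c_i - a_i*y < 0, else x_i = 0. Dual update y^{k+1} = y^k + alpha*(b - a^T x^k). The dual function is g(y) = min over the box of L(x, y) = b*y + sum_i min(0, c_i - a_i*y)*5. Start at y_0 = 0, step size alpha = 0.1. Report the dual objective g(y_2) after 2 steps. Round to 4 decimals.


Dual ascent for LP: min 13*x1 + 13*x2, 5*x1 + 3*x2 = 24, 0 <= x_i <= 5
Step 1: y^k = 0.0, reduced costs: (13.0, 13.0)
  x^k = (0.0, 0.0), subgradient = b - a^T x = 24.0
  y^{k+1} = 0.0 + 0.1*24.0 = 2.4
Step 2: y^k = 2.4, reduced costs: (1.0, 5.8)
  x^k = (0.0, 0.0), subgradient = b - a^T x = 24.0
  y^{k+1} = 2.4 + 0.1*24.0 = 4.8
Dual objective at y_2 = 4.8: reduced costs (-11.0, -1.4), box minimizer x = (5.0, 5.0)
g(y_2) = b*y + (c1 - a1*y)*x1 + (c2 - a2*y)*x2 = 24*4.8 + (-11.0)*5.0 + (-1.4)*5.0 = 115.2 - 55.0 - 7.0 = 53.2


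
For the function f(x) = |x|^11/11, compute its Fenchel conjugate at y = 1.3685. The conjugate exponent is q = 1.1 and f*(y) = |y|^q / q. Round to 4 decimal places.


The conjugate exponent q satisfies 1/p + 1/q = 1.
p = 11, so q = 11/(11 - 1) = 1.1
|y|^q = 1.3685^1.1 = 1.4121
f*(1.3685) = 1.4121 / 1.1 = 1.2837


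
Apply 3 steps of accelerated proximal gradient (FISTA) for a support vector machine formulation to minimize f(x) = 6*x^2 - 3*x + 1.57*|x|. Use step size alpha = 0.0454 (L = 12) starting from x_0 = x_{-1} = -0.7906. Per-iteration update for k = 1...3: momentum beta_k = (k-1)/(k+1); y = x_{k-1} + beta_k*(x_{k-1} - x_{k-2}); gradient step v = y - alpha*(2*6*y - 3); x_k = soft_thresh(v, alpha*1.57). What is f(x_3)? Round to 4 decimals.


FISTA on f(x) = 6*x^2 - 3*x + 1.57*|x|
L = 12, alpha = 0.0454
Iteration 1: beta = 0.0, y = -0.7906 + 0.0*(-0.7906 + 0.7906) = -0.7906
  grad(y) = -12.4872, v = y - alpha*grad = -0.2237
  prox(v) = soft_thresh(-0.2237, 0.0713) = -0.1524
Iteration 2: beta = 0.3333, y = -0.1524 + 0.3333*(-0.1524 + 0.7906) = 0.0603
  grad(y) = -2.276, v = y - alpha*grad = 0.1637
  prox(v) = soft_thresh(0.1637, 0.0713) = 0.0924
Iteration 3: beta = 0.5, y = 0.0924 + 0.5*(0.0924 + 0.1524) = 0.2148
  grad(y) = -0.4227, v = y - alpha*grad = 0.234
  prox(v) = soft_thresh(0.234, 0.0713) = 0.1627
f(x_3) = 6*0.1627^2 - 3*0.1627 + 1.57*|0.1627| = -0.0738


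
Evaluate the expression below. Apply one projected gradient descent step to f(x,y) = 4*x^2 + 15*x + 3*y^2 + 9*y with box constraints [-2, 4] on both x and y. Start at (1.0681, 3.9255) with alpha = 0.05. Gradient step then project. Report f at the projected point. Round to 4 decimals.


Step 1: Compute gradient at (1.0681, 3.9255).
grad_x = 2*4*1.0681 + 15 = 23.5448
grad_y = 2*3*3.9255 + 9 = 32.553
Step 2: Gradient step.
x_raw = 1.0681 - 0.05*23.5448 = -0.1091
y_raw = 3.9255 - 0.05*32.553 = 2.2979
Step 3: Project onto [-2, 4].
x_proj = clip(-0.1091) = -0.1091
y_proj = clip(2.2979) = 2.2979
Step 4: Evaluate f.
f(-0.1091, 2.2979) = 34.9315


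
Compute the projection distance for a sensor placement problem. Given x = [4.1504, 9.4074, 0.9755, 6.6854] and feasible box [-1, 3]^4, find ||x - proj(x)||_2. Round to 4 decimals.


Project each component onto [-1, 3].
clip(4.1504) = 3.0, clip(9.4074) = 3.0, clip(0.9755) = 0.9755, clip(6.6854) = 3.0
Projection = [3.0, 3.0, 0.9755, 3.0]
Squared diffs: [1.3234, 41.0548, 0.0, 13.5822]
Distance = sqrt(55.9604) = 7.4807
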